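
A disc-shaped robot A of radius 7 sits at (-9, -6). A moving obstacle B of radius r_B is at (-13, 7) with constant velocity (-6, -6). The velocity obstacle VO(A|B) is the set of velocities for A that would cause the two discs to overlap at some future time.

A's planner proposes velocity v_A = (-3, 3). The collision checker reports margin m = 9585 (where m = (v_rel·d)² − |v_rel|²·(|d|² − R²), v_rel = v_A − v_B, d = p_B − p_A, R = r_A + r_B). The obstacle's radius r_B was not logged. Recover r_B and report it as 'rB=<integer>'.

m = 9585
d = (-4, 13);  v_rel = (3, 9),  |v_rel|² = 90
v_rel×d = (3)·(13) − (9)·(-4) = 75
since m = R²·90 − 75²:  R² = (5625 + 9585) / 90 = 169
R = √169 = 13  ⇒  r_B = 13 − 7 = 6

rB=6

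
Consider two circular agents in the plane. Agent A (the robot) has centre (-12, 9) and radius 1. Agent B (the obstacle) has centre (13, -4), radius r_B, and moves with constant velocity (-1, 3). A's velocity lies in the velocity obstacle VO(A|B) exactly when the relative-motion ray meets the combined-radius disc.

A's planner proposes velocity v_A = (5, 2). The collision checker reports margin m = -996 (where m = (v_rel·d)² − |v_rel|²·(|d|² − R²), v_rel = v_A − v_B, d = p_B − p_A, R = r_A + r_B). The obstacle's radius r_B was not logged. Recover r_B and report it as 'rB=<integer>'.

m = -996
d = (25, -13);  v_rel = (6, -1),  |v_rel|² = 37
v_rel×d = (6)·(-13) − (-1)·(25) = -53
since m = R²·37 − (-53)²:  R² = (2809 + -996) / 37 = 49
R = √49 = 7  ⇒  r_B = 7 − 1 = 6

rB=6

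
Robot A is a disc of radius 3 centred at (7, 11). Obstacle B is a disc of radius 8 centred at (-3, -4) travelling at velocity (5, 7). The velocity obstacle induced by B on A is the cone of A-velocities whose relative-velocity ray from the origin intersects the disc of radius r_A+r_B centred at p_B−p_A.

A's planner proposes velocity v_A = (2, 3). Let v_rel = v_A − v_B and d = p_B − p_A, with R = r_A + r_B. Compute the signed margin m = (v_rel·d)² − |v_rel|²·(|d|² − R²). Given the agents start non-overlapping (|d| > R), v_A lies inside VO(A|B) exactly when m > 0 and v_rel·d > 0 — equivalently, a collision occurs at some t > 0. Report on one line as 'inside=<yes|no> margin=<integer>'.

d = (-10, -15),  |d|² = 325;  R = 3+8 = 11,  c = 325−11² = 204
v_rel = (-3, -4),  |v_rel|² = 25;  v_rel·d = (-3)·(-10) + (-4)·(-15) = 90
25·t² − 180·t + 204 = 0  ⇒  m = 90² − 25·204 = 3000
m = 3000 > 0,  v_rel·d = 90 > 0  ⇒  inside

inside=yes margin=3000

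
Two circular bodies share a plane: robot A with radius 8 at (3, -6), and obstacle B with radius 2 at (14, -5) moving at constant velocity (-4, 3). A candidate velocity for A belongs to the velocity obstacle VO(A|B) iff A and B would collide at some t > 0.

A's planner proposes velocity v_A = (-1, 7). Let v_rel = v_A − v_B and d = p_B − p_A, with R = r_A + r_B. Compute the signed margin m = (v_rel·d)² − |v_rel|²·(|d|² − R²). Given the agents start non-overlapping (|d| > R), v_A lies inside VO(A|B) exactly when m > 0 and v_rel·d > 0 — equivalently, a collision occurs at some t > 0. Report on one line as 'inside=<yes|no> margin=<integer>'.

d = (11, 1),  |d|² = 122;  R = 8+2 = 10,  c = 122−10² = 22
v_rel = (3, 4),  |v_rel|² = 25;  v_rel·d = (3)·(11) + (4)·(1) = 37
25·t² − 74·t + 22 = 0  ⇒  m = 37² − 25·22 = 819
m = 819 > 0,  v_rel·d = 37 > 0  ⇒  inside

inside=yes margin=819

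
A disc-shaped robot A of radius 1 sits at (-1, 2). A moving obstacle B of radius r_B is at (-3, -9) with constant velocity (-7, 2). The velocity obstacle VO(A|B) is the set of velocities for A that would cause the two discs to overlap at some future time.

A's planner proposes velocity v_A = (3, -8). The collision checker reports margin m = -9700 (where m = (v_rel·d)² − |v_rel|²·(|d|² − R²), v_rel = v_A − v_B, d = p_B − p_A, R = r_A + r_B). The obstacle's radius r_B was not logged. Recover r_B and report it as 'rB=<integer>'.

m = -9700
d = (-2, -11);  v_rel = (10, -10),  |v_rel|² = 200
v_rel×d = (10)·(-11) − (-10)·(-2) = -130
since m = R²·200 − (-130)²:  R² = (16900 + -9700) / 200 = 36
R = √36 = 6  ⇒  r_B = 6 − 1 = 5

rB=5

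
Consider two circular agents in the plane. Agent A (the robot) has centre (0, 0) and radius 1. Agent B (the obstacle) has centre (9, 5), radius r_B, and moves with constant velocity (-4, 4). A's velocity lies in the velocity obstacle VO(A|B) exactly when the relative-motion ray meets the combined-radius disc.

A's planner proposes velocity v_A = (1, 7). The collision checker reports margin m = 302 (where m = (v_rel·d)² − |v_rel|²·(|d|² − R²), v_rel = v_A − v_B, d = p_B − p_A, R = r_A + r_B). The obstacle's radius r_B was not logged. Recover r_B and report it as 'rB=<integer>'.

m = 302
d = (9, 5);  v_rel = (5, 3),  |v_rel|² = 34
v_rel×d = (5)·(5) − (3)·(9) = -2
since m = R²·34 − (-2)²:  R² = (4 + 302) / 34 = 9
R = √9 = 3  ⇒  r_B = 3 − 1 = 2

rB=2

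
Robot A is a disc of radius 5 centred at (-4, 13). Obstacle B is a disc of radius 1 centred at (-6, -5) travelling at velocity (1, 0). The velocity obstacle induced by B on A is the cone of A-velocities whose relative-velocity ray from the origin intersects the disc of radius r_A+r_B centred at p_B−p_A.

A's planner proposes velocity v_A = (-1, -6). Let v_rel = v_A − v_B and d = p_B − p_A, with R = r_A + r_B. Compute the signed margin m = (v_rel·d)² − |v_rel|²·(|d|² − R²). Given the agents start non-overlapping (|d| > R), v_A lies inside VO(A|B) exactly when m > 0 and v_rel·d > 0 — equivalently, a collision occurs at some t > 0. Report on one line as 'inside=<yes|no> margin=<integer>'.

d = (-2, -18),  |d|² = 328;  R = 5+1 = 6,  c = 328−6² = 292
v_rel = (-2, -6),  |v_rel|² = 40;  v_rel·d = (-2)·(-2) + (-6)·(-18) = 112
40·t² − 224·t + 292 = 0  ⇒  m = 112² − 40·292 = 864
m = 864 > 0,  v_rel·d = 112 > 0  ⇒  inside

inside=yes margin=864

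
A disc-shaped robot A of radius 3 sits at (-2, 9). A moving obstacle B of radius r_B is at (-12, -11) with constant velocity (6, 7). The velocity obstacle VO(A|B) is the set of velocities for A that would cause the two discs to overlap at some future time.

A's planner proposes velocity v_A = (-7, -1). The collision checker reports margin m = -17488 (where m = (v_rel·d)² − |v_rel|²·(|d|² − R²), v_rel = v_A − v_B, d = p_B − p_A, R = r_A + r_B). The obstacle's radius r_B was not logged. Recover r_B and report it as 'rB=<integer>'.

m = -17488
d = (-10, -20);  v_rel = (-13, -8),  |v_rel|² = 233
v_rel×d = (-13)·(-20) − (-8)·(-10) = 180
since m = R²·233 − 180²:  R² = (32400 + -17488) / 233 = 64
R = √64 = 8  ⇒  r_B = 8 − 3 = 5

rB=5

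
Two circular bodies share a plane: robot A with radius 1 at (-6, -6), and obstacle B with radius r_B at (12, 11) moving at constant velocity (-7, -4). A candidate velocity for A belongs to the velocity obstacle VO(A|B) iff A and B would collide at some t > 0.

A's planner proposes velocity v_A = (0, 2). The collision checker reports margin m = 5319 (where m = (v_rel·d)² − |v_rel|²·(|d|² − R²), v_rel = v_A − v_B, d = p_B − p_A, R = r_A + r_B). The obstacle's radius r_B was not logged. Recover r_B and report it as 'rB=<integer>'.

m = 5319
d = (18, 17);  v_rel = (7, 6),  |v_rel|² = 85
v_rel×d = (7)·(17) − (6)·(18) = 11
since m = R²·85 − 11²:  R² = (121 + 5319) / 85 = 64
R = √64 = 8  ⇒  r_B = 8 − 1 = 7

rB=7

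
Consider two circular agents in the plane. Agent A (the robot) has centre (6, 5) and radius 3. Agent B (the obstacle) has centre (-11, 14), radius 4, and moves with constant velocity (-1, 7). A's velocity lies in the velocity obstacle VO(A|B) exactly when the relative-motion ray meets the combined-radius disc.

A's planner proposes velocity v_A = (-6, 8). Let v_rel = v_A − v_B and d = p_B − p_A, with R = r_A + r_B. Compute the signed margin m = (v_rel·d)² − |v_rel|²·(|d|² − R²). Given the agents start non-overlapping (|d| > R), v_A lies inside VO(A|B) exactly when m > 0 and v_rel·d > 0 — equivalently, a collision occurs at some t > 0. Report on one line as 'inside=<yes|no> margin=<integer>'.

d = (-17, 9),  |d|² = 370;  R = 3+4 = 7,  c = 370−7² = 321
v_rel = (-5, 1),  |v_rel|² = 26;  v_rel·d = (-5)·(-17) + (1)·(9) = 94
26·t² − 188·t + 321 = 0  ⇒  m = 94² − 26·321 = 490
m = 490 > 0,  v_rel·d = 94 > 0  ⇒  inside

inside=yes margin=490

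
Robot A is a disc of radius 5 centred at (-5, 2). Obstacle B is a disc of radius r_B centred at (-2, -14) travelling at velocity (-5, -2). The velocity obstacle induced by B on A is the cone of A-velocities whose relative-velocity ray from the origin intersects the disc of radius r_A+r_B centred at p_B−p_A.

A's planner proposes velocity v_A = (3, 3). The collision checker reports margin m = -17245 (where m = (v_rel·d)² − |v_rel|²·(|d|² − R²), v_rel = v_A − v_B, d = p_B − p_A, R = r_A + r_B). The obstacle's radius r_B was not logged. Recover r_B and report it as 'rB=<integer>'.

m = -17245
d = (3, -16);  v_rel = (8, 5),  |v_rel|² = 89
v_rel×d = (8)·(-16) − (5)·(3) = -143
since m = R²·89 − (-143)²:  R² = (20449 + -17245) / 89 = 36
R = √36 = 6  ⇒  r_B = 6 − 5 = 1

rB=1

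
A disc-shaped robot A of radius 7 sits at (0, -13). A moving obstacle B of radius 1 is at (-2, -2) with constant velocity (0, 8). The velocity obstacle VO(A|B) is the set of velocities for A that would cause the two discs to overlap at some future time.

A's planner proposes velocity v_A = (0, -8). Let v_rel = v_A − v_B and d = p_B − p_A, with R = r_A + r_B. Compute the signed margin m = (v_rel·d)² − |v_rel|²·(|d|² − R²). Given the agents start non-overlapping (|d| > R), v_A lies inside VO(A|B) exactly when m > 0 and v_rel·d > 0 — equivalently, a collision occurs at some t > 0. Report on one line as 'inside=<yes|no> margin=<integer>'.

d = (-2, 11),  |d|² = 125;  R = 7+1 = 8,  c = 125−8² = 61
v_rel = (0, -16),  |v_rel|² = 256;  v_rel·d = (0)·(-2) + (-16)·(11) = -176
256·t² + 352·t + 61 = 0  ⇒  m = (-176)² − 256·61 = 15360
m = 15360 > 0,  v_rel·d = -176 < 0  ⇒  outside

inside=no margin=15360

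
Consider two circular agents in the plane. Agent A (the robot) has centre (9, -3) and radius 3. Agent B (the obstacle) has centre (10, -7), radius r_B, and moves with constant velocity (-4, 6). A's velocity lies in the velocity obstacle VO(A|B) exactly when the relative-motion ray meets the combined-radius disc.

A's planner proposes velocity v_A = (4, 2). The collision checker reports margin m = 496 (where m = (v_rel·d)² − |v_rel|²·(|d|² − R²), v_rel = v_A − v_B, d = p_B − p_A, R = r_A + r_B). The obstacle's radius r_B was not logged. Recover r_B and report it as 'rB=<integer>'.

m = 496
d = (1, -4);  v_rel = (8, -4),  |v_rel|² = 80
v_rel×d = (8)·(-4) − (-4)·(1) = -28
since m = R²·80 − (-28)²:  R² = (784 + 496) / 80 = 16
R = √16 = 4  ⇒  r_B = 4 − 3 = 1

rB=1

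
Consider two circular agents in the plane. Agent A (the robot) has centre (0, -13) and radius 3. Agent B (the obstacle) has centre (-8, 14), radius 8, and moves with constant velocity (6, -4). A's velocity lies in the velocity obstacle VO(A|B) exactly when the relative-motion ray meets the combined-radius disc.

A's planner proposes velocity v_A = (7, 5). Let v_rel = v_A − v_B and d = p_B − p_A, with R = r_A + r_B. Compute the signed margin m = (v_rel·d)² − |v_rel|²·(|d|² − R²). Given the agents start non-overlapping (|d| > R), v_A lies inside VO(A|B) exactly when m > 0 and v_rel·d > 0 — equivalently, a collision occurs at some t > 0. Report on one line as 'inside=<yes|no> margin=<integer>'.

d = (-8, 27),  |d|² = 793;  R = 3+8 = 11,  c = 793−11² = 672
v_rel = (1, 9),  |v_rel|² = 82;  v_rel·d = (1)·(-8) + (9)·(27) = 235
82·t² − 470·t + 672 = 0  ⇒  m = 235² − 82·672 = 121
m = 121 > 0,  v_rel·d = 235 > 0  ⇒  inside

inside=yes margin=121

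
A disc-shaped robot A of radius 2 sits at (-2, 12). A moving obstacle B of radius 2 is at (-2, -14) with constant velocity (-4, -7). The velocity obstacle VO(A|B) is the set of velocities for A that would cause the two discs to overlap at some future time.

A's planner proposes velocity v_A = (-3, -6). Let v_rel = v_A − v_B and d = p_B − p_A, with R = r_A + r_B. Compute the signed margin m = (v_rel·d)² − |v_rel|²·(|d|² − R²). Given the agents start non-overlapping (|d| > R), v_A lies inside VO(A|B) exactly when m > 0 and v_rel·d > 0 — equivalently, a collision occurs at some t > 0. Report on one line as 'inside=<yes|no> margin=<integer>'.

d = (0, -26),  |d|² = 676;  R = 2+2 = 4,  c = 676−4² = 660
v_rel = (1, 1),  |v_rel|² = 2;  v_rel·d = (1)·(0) + (1)·(-26) = -26
2·t² + 52·t + 660 = 0  ⇒  m = (-26)² − 2·660 = -644
m = -644 < 0,  v_rel·d = -26 < 0  ⇒  outside

inside=no margin=-644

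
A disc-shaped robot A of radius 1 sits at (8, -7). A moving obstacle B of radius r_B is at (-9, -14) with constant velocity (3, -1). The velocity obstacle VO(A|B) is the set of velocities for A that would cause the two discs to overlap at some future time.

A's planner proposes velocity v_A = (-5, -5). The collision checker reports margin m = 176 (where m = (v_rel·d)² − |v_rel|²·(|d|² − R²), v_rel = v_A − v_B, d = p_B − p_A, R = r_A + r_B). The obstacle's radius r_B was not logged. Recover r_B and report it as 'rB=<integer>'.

m = 176
d = (-17, -7);  v_rel = (-8, -4),  |v_rel|² = 80
v_rel×d = (-8)·(-7) − (-4)·(-17) = -12
since m = R²·80 − (-12)²:  R² = (144 + 176) / 80 = 4
R = √4 = 2  ⇒  r_B = 2 − 1 = 1

rB=1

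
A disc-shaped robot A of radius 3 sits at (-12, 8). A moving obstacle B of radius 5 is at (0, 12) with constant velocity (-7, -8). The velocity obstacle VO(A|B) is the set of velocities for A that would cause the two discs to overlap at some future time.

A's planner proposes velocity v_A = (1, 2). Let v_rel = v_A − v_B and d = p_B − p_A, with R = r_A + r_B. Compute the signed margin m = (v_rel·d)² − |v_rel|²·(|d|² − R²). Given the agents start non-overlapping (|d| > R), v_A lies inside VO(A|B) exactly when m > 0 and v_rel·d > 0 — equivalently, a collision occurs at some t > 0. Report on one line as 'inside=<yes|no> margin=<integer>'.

d = (12, 4),  |d|² = 160;  R = 3+5 = 8,  c = 160−8² = 96
v_rel = (8, 10),  |v_rel|² = 164;  v_rel·d = (8)·(12) + (10)·(4) = 136
164·t² − 272·t + 96 = 0  ⇒  m = 136² − 164·96 = 2752
m = 2752 > 0,  v_rel·d = 136 > 0  ⇒  inside

inside=yes margin=2752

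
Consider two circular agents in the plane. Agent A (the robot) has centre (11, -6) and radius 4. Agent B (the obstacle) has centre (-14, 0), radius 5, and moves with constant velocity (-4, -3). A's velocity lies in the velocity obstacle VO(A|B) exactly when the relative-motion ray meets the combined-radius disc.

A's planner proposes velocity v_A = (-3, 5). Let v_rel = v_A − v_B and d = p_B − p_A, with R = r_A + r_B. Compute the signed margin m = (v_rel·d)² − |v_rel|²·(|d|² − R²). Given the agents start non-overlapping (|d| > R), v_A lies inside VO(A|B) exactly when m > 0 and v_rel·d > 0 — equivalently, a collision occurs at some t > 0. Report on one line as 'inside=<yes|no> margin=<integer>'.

d = (-25, 6),  |d|² = 661;  R = 4+5 = 9,  c = 661−9² = 580
v_rel = (1, 8),  |v_rel|² = 65;  v_rel·d = (1)·(-25) + (8)·(6) = 23
65·t² − 46·t + 580 = 0  ⇒  m = 23² − 65·580 = -37171
m = -37171 < 0,  v_rel·d = 23 > 0  ⇒  outside

inside=no margin=-37171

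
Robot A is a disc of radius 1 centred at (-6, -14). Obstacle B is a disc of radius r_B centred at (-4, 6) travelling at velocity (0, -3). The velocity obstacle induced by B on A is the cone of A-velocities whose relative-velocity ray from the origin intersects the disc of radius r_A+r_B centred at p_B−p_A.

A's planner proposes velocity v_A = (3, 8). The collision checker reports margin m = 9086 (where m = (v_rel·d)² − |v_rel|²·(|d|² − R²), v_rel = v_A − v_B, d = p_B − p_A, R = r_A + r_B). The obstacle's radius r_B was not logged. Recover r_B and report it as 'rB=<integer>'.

m = 9086
d = (2, 20);  v_rel = (3, 11),  |v_rel|² = 130
v_rel×d = (3)·(20) − (11)·(2) = 38
since m = R²·130 − 38²:  R² = (1444 + 9086) / 130 = 81
R = √81 = 9  ⇒  r_B = 9 − 1 = 8

rB=8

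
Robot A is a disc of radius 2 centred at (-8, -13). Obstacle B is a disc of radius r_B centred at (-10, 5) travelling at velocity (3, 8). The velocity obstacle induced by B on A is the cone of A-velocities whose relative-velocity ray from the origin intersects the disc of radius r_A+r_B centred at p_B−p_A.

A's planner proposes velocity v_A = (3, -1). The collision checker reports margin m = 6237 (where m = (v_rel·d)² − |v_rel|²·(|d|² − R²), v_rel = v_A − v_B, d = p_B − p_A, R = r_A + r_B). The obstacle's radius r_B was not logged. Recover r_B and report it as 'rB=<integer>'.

m = 6237
d = (-2, 18);  v_rel = (0, -9),  |v_rel|² = 81
v_rel×d = (0)·(18) − (-9)·(-2) = -18
since m = R²·81 − (-18)²:  R² = (324 + 6237) / 81 = 81
R = √81 = 9  ⇒  r_B = 9 − 2 = 7

rB=7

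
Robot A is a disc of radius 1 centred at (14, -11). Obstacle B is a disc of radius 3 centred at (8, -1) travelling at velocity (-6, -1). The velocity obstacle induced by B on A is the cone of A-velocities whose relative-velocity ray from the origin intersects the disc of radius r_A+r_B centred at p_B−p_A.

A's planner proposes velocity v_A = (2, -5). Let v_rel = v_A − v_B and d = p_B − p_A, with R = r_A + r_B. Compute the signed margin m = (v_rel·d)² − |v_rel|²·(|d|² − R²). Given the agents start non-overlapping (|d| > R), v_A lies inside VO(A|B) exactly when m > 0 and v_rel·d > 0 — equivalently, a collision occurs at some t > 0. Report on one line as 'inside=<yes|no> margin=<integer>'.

d = (-6, 10),  |d|² = 136;  R = 1+3 = 4,  c = 136−4² = 120
v_rel = (8, -4),  |v_rel|² = 80;  v_rel·d = (8)·(-6) + (-4)·(10) = -88
80·t² + 176·t + 120 = 0  ⇒  m = (-88)² − 80·120 = -1856
m = -1856 < 0,  v_rel·d = -88 < 0  ⇒  outside

inside=no margin=-1856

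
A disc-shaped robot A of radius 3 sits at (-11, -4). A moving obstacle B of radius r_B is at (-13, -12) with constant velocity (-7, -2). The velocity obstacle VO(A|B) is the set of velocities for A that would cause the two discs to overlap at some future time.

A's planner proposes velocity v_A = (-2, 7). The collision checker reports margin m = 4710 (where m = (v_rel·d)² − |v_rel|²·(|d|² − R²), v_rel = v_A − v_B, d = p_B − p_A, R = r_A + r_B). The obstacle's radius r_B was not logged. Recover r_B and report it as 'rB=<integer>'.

m = 4710
d = (-2, -8);  v_rel = (5, 9),  |v_rel|² = 106
v_rel×d = (5)·(-8) − (9)·(-2) = -22
since m = R²·106 − (-22)²:  R² = (484 + 4710) / 106 = 49
R = √49 = 7  ⇒  r_B = 7 − 3 = 4

rB=4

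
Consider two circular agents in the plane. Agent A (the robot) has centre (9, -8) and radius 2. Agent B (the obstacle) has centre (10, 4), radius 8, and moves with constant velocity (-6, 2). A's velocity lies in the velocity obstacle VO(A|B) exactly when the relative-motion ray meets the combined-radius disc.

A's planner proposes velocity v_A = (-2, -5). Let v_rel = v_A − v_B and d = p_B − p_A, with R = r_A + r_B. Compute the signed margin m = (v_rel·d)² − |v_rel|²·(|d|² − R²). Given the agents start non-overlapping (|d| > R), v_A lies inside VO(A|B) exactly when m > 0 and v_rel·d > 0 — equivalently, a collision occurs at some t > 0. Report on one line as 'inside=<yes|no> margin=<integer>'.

d = (1, 12),  |d|² = 145;  R = 2+8 = 10,  c = 145−10² = 45
v_rel = (4, -7),  |v_rel|² = 65;  v_rel·d = (4)·(1) + (-7)·(12) = -80
65·t² + 160·t + 45 = 0  ⇒  m = (-80)² − 65·45 = 3475
m = 3475 > 0,  v_rel·d = -80 < 0  ⇒  outside

inside=no margin=3475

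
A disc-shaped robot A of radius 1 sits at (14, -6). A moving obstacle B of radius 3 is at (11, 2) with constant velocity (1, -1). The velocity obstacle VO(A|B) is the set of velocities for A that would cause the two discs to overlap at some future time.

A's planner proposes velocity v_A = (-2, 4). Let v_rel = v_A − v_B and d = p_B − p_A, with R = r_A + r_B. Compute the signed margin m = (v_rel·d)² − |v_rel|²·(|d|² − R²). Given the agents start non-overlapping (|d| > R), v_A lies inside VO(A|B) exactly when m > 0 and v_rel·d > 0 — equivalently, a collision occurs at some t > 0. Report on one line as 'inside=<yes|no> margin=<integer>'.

d = (-3, 8),  |d|² = 73;  R = 1+3 = 4,  c = 73−4² = 57
v_rel = (-3, 5),  |v_rel|² = 34;  v_rel·d = (-3)·(-3) + (5)·(8) = 49
34·t² − 98·t + 57 = 0  ⇒  m = 49² − 34·57 = 463
m = 463 > 0,  v_rel·d = 49 > 0  ⇒  inside

inside=yes margin=463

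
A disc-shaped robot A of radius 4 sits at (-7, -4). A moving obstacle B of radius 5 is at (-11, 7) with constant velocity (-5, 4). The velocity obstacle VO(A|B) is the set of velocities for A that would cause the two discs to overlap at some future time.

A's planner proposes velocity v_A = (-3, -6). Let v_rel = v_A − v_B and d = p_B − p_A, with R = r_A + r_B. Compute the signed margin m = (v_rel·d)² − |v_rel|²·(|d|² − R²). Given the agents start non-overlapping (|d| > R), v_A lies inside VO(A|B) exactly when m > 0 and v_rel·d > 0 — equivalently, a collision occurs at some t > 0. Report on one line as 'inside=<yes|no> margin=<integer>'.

d = (-4, 11),  |d|² = 137;  R = 4+5 = 9,  c = 137−9² = 56
v_rel = (2, -10),  |v_rel|² = 104;  v_rel·d = (2)·(-4) + (-10)·(11) = -118
104·t² + 236·t + 56 = 0  ⇒  m = (-118)² − 104·56 = 8100
m = 8100 > 0,  v_rel·d = -118 < 0  ⇒  outside

inside=no margin=8100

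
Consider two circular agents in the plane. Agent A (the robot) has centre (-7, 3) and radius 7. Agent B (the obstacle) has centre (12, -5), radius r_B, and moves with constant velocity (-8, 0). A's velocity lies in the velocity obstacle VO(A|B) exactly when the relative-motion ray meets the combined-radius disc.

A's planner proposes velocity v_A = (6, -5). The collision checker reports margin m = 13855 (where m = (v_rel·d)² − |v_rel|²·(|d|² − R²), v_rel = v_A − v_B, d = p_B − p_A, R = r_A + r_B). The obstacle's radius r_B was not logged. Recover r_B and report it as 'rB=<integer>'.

m = 13855
d = (19, -8);  v_rel = (14, -5),  |v_rel|² = 221
v_rel×d = (14)·(-8) − (-5)·(19) = -17
since m = R²·221 − (-17)²:  R² = (289 + 13855) / 221 = 64
R = √64 = 8  ⇒  r_B = 8 − 7 = 1

rB=1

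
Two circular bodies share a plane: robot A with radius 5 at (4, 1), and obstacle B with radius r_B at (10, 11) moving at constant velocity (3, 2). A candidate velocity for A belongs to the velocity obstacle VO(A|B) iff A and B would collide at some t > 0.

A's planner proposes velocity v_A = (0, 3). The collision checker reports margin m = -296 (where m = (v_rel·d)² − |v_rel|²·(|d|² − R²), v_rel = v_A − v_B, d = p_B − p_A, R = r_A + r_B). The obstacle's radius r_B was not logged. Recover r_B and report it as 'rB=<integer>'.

m = -296
d = (6, 10);  v_rel = (-3, 1),  |v_rel|² = 10
v_rel×d = (-3)·(10) − (1)·(6) = -36
since m = R²·10 − (-36)²:  R² = (1296 + -296) / 10 = 100
R = √100 = 10  ⇒  r_B = 10 − 5 = 5

rB=5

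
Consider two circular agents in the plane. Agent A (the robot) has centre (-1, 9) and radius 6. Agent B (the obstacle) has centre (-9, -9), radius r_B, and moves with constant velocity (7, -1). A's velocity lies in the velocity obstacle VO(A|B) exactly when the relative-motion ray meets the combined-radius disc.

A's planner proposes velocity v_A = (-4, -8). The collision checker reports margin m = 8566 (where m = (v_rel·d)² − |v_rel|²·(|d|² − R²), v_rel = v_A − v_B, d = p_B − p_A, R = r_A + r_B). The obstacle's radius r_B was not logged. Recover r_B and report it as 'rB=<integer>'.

m = 8566
d = (-8, -18);  v_rel = (-11, -7),  |v_rel|² = 170
v_rel×d = (-11)·(-18) − (-7)·(-8) = 142
since m = R²·170 − 142²:  R² = (20164 + 8566) / 170 = 169
R = √169 = 13  ⇒  r_B = 13 − 6 = 7

rB=7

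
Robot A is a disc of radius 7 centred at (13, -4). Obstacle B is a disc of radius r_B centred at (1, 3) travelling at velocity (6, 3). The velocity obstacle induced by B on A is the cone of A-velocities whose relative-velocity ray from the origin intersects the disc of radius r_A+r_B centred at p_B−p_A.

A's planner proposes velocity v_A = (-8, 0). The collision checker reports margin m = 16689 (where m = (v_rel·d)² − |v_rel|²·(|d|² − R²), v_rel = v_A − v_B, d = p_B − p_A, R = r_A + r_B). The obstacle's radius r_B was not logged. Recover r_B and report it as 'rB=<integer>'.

m = 16689
d = (-12, 7);  v_rel = (-14, -3),  |v_rel|² = 205
v_rel×d = (-14)·(7) − (-3)·(-12) = -134
since m = R²·205 − (-134)²:  R² = (17956 + 16689) / 205 = 169
R = √169 = 13  ⇒  r_B = 13 − 7 = 6

rB=6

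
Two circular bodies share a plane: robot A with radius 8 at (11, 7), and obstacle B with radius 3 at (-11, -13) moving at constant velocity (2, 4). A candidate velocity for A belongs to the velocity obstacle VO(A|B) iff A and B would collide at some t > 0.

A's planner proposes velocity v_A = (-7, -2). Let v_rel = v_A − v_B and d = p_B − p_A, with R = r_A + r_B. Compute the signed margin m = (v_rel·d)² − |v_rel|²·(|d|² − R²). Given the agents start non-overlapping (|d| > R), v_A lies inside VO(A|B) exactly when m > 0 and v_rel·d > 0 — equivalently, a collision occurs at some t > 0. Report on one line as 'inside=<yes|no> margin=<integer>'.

d = (-22, -20),  |d|² = 884;  R = 8+3 = 11,  c = 884−11² = 763
v_rel = (-9, -6),  |v_rel|² = 117;  v_rel·d = (-9)·(-22) + (-6)·(-20) = 318
117·t² − 636·t + 763 = 0  ⇒  m = 318² − 117·763 = 11853
m = 11853 > 0,  v_rel·d = 318 > 0  ⇒  inside

inside=yes margin=11853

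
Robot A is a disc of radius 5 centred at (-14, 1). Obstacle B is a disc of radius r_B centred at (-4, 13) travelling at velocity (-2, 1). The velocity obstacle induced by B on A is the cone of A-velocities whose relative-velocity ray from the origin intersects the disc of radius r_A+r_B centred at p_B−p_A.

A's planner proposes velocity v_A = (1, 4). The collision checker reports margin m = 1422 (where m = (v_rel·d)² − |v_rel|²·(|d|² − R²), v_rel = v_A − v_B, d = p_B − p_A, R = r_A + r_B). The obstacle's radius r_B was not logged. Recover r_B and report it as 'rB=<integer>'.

m = 1422
d = (10, 12);  v_rel = (3, 3),  |v_rel|² = 18
v_rel×d = (3)·(12) − (3)·(10) = 6
since m = R²·18 − 6²:  R² = (36 + 1422) / 18 = 81
R = √81 = 9  ⇒  r_B = 9 − 5 = 4

rB=4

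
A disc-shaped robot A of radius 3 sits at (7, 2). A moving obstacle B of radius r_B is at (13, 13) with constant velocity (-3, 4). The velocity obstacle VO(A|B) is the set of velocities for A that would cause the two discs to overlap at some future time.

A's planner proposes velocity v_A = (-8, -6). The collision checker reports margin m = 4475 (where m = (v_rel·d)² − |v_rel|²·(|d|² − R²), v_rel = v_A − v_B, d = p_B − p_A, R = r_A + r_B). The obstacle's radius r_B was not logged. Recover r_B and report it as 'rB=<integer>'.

m = 4475
d = (6, 11);  v_rel = (-5, -10),  |v_rel|² = 125
v_rel×d = (-5)·(11) − (-10)·(6) = 5
since m = R²·125 − 5²:  R² = (25 + 4475) / 125 = 36
R = √36 = 6  ⇒  r_B = 6 − 3 = 3

rB=3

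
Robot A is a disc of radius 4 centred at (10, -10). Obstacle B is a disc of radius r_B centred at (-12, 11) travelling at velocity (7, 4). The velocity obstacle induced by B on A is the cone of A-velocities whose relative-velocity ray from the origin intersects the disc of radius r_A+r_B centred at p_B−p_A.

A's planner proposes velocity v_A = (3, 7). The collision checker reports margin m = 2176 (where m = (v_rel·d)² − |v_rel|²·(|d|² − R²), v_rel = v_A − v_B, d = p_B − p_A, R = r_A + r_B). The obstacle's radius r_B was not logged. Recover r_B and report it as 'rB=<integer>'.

m = 2176
d = (-22, 21);  v_rel = (-4, 3),  |v_rel|² = 25
v_rel×d = (-4)·(21) − (3)·(-22) = -18
since m = R²·25 − (-18)²:  R² = (324 + 2176) / 25 = 100
R = √100 = 10  ⇒  r_B = 10 − 4 = 6

rB=6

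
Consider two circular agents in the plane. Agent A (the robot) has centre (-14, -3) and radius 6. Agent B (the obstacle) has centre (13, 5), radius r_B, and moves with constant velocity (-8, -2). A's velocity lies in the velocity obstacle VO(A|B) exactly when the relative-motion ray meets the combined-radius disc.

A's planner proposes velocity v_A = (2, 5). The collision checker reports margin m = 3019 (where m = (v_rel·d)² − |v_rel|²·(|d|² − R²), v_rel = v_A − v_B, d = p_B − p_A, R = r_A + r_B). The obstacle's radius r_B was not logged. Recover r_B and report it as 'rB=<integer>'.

m = 3019
d = (27, 8);  v_rel = (10, 7),  |v_rel|² = 149
v_rel×d = (10)·(8) − (7)·(27) = -109
since m = R²·149 − (-109)²:  R² = (11881 + 3019) / 149 = 100
R = √100 = 10  ⇒  r_B = 10 − 6 = 4

rB=4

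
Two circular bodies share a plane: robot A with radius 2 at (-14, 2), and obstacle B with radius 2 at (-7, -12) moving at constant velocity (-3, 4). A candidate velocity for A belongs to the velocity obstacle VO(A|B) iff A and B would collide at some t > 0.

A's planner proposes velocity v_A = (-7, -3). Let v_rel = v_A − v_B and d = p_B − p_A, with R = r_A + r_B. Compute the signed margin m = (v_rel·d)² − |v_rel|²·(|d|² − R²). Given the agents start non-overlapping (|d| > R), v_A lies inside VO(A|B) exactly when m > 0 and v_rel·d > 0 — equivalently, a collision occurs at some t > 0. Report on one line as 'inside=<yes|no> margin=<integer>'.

d = (7, -14),  |d|² = 245;  R = 2+2 = 4,  c = 245−4² = 229
v_rel = (-4, -7),  |v_rel|² = 65;  v_rel·d = (-4)·(7) + (-7)·(-14) = 70
65·t² − 140·t + 229 = 0  ⇒  m = 70² − 65·229 = -9985
m = -9985 < 0,  v_rel·d = 70 > 0  ⇒  outside

inside=no margin=-9985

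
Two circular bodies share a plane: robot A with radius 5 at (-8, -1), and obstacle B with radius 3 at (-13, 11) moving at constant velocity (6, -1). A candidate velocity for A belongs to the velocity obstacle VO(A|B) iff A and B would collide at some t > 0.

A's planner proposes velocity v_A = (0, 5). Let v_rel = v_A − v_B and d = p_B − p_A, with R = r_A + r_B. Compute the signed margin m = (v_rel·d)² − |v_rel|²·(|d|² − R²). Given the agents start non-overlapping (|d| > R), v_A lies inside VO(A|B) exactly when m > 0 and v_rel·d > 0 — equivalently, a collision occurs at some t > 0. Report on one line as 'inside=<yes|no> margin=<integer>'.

d = (-5, 12),  |d|² = 169;  R = 5+3 = 8,  c = 169−8² = 105
v_rel = (-6, 6),  |v_rel|² = 72;  v_rel·d = (-6)·(-5) + (6)·(12) = 102
72·t² − 204·t + 105 = 0  ⇒  m = 102² − 72·105 = 2844
m = 2844 > 0,  v_rel·d = 102 > 0  ⇒  inside

inside=yes margin=2844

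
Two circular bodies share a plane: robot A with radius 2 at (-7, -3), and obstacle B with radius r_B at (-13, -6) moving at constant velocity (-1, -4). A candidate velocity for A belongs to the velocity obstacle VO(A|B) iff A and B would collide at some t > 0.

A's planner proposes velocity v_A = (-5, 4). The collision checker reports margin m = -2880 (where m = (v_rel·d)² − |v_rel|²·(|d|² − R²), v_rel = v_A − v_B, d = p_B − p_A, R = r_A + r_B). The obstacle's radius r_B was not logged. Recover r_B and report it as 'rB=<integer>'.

m = -2880
d = (-6, -3);  v_rel = (-4, 8),  |v_rel|² = 80
v_rel×d = (-4)·(-3) − (8)·(-6) = 60
since m = R²·80 − 60²:  R² = (3600 + -2880) / 80 = 9
R = √9 = 3  ⇒  r_B = 3 − 2 = 1

rB=1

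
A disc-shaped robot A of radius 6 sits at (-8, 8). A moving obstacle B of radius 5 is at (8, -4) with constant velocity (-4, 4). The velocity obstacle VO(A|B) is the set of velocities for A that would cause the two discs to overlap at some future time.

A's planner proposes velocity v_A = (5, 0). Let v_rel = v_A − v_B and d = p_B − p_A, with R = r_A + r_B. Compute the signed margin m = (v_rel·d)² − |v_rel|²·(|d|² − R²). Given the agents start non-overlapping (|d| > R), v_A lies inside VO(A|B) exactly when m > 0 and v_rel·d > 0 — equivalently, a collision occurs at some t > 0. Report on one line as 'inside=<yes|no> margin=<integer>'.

d = (16, -12),  |d|² = 400;  R = 6+5 = 11,  c = 400−11² = 279
v_rel = (9, -4),  |v_rel|² = 97;  v_rel·d = (9)·(16) + (-4)·(-12) = 192
97·t² − 384·t + 279 = 0  ⇒  m = 192² − 97·279 = 9801
m = 9801 > 0,  v_rel·d = 192 > 0  ⇒  inside

inside=yes margin=9801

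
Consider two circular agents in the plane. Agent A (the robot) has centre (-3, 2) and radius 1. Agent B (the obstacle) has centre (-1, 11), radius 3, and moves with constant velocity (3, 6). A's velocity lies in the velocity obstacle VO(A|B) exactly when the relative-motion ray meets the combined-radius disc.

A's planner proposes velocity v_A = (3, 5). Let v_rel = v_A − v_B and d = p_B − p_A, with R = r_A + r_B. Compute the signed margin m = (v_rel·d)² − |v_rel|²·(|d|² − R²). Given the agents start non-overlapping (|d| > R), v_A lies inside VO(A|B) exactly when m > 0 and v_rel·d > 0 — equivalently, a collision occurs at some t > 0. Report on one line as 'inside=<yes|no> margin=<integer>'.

d = (2, 9),  |d|² = 85;  R = 1+3 = 4,  c = 85−4² = 69
v_rel = (0, -1),  |v_rel|² = 1;  v_rel·d = (0)·(2) + (-1)·(9) = -9
1·t² + 18·t + 69 = 0  ⇒  m = (-9)² − 1·69 = 12
m = 12 > 0,  v_rel·d = -9 < 0  ⇒  outside

inside=no margin=12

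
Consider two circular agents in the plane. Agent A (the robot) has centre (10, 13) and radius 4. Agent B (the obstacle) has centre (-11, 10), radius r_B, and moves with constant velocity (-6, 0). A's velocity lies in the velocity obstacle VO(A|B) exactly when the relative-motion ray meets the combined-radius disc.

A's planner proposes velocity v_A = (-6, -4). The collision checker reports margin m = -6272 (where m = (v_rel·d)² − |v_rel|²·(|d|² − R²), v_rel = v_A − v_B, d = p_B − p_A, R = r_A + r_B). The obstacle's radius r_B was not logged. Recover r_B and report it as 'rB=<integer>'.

m = -6272
d = (-21, -3);  v_rel = (0, -4),  |v_rel|² = 16
v_rel×d = (0)·(-3) − (-4)·(-21) = -84
since m = R²·16 − (-84)²:  R² = (7056 + -6272) / 16 = 49
R = √49 = 7  ⇒  r_B = 7 − 4 = 3

rB=3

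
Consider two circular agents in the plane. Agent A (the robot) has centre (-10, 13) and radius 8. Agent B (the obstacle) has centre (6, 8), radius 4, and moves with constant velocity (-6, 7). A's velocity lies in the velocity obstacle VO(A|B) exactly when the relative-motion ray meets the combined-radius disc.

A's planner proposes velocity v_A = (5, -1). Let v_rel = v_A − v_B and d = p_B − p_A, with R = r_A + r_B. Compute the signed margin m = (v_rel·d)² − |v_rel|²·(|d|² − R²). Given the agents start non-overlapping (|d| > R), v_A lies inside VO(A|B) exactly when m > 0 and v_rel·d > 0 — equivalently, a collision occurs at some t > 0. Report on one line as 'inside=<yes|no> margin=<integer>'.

d = (16, -5),  |d|² = 281;  R = 8+4 = 12,  c = 281−12² = 137
v_rel = (11, -8),  |v_rel|² = 185;  v_rel·d = (11)·(16) + (-8)·(-5) = 216
185·t² − 432·t + 137 = 0  ⇒  m = 216² − 185·137 = 21311
m = 21311 > 0,  v_rel·d = 216 > 0  ⇒  inside

inside=yes margin=21311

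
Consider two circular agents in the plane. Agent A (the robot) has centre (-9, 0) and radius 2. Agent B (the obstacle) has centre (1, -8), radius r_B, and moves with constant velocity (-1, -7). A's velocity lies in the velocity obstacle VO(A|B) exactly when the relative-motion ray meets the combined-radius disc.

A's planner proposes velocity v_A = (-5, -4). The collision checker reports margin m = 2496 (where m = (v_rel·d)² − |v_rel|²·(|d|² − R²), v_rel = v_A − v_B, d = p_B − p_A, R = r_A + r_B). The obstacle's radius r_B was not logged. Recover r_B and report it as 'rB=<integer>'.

m = 2496
d = (10, -8);  v_rel = (-4, 3),  |v_rel|² = 25
v_rel×d = (-4)·(-8) − (3)·(10) = 2
since m = R²·25 − 2²:  R² = (4 + 2496) / 25 = 100
R = √100 = 10  ⇒  r_B = 10 − 2 = 8

rB=8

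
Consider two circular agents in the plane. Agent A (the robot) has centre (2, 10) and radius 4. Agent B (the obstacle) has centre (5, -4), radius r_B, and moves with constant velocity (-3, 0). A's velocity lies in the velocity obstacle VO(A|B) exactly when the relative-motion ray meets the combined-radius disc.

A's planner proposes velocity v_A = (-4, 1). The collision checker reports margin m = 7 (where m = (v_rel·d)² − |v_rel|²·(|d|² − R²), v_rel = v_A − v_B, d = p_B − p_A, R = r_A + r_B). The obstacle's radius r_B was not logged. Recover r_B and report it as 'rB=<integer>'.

m = 7
d = (3, -14);  v_rel = (-1, 1),  |v_rel|² = 2
v_rel×d = (-1)·(-14) − (1)·(3) = 11
since m = R²·2 − 11²:  R² = (121 + 7) / 2 = 64
R = √64 = 8  ⇒  r_B = 8 − 4 = 4

rB=4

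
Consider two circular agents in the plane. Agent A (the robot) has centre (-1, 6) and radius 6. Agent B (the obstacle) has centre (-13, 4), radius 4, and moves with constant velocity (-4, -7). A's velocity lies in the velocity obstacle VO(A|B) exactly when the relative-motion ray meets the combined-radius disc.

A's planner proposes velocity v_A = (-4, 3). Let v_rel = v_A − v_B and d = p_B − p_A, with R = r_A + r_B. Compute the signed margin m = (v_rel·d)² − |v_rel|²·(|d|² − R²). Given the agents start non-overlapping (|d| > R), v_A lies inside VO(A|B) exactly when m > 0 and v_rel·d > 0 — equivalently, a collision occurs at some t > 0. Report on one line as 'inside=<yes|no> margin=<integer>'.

d = (-12, -2),  |d|² = 148;  R = 6+4 = 10,  c = 148−10² = 48
v_rel = (0, 10),  |v_rel|² = 100;  v_rel·d = (0)·(-12) + (10)·(-2) = -20
100·t² + 40·t + 48 = 0  ⇒  m = (-20)² − 100·48 = -4400
m = -4400 < 0,  v_rel·d = -20 < 0  ⇒  outside

inside=no margin=-4400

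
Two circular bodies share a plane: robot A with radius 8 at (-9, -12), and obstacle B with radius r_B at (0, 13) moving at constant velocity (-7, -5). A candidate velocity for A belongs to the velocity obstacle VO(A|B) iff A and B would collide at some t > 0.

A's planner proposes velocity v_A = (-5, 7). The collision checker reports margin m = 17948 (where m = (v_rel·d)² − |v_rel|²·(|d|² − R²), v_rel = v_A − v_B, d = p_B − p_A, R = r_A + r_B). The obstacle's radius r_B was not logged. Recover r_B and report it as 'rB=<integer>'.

m = 17948
d = (9, 25);  v_rel = (2, 12),  |v_rel|² = 148
v_rel×d = (2)·(25) − (12)·(9) = -58
since m = R²·148 − (-58)²:  R² = (3364 + 17948) / 148 = 144
R = √144 = 12  ⇒  r_B = 12 − 8 = 4

rB=4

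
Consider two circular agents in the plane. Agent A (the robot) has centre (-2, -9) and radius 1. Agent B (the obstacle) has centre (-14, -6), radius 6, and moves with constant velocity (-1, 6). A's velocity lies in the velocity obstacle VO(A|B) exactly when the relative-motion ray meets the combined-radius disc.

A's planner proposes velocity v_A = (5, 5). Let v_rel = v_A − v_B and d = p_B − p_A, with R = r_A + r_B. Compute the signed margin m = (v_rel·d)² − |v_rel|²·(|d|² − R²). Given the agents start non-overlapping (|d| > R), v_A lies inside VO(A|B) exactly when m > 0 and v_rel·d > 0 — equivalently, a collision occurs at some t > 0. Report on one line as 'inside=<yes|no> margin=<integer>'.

d = (-12, 3),  |d|² = 153;  R = 1+6 = 7,  c = 153−7² = 104
v_rel = (6, -1),  |v_rel|² = 37;  v_rel·d = (6)·(-12) + (-1)·(3) = -75
37·t² + 150·t + 104 = 0  ⇒  m = (-75)² − 37·104 = 1777
m = 1777 > 0,  v_rel·d = -75 < 0  ⇒  outside

inside=no margin=1777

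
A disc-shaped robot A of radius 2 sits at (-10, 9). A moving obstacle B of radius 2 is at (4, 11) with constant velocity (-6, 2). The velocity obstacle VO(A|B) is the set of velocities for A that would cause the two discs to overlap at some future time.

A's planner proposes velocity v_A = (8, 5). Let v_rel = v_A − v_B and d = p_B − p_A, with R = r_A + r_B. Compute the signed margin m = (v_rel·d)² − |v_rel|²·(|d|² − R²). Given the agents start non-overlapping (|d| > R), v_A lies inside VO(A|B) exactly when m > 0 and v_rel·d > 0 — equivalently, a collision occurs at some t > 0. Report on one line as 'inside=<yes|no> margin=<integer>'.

d = (14, 2),  |d|² = 200;  R = 2+2 = 4,  c = 200−4² = 184
v_rel = (14, 3),  |v_rel|² = 205;  v_rel·d = (14)·(14) + (3)·(2) = 202
205·t² − 404·t + 184 = 0  ⇒  m = 202² − 205·184 = 3084
m = 3084 > 0,  v_rel·d = 202 > 0  ⇒  inside

inside=yes margin=3084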